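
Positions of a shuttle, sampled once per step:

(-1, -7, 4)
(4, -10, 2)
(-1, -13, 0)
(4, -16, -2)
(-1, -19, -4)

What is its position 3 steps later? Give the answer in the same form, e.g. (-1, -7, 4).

First: cycles through -1, 4 every 2 steps. Step 7 lands at position 1 of the cycle → 4.
Second: linear, -3 per step → -28 at step 7.
Third: linear, -2 per step → -10 at step 7.

(4, -28, -10)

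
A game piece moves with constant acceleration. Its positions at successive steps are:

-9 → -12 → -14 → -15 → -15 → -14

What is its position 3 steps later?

First differences are -3, -2, -1, +0, +1; their common second difference is +1 (constant acceleration).
step 6: -14 + 2 → -12
step 7: -12 + 3 → -9
step 8: -9 + 4 → -5

-5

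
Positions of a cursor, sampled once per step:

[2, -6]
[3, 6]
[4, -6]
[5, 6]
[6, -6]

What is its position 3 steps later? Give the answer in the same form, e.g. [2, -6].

[9, 6]

The first coordinate changes by +1 each step, so at step 7 it is 2 + 7·(1) = 9.
The second coordinate repeats the cycle [-6, 6] with period 2; step 7 mod 2 = 1, giving 6.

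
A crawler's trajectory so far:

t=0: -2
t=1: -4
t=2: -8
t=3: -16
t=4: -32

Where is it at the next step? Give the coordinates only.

-64

Step-to-step displacements: -2, -4, -8, -16; each is 2× the previous.
step 5: -32 − 32 → -64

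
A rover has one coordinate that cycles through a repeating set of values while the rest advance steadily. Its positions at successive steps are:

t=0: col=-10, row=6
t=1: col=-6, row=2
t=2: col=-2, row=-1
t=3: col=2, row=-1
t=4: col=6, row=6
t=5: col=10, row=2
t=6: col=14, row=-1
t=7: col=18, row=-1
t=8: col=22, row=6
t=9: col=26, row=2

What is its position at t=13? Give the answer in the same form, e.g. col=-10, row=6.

col=42, row=2

The col coordinate changes by +4 each step, so at step 13 it is -10 + 13·(4) = 42.
The row coordinate repeats the cycle [6, 2, -1, -1] with period 4; step 13 mod 4 = 1, giving 2.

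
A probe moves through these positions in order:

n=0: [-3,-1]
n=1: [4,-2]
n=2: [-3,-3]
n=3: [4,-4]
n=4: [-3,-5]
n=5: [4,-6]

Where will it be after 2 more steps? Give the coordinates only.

[4,-8]

First: cycles through -3, 4 every 2 steps. Step 7 lands at position 1 of the cycle → 4.
Second: linear, -1 per step → -8 at step 7.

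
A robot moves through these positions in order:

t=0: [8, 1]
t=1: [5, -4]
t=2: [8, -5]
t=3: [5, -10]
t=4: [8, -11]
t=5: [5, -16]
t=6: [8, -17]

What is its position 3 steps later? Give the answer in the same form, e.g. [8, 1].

[5, -28]

The moves between consecutive positions are [-3, -5], [+3, -1], [-3, -5], [+3, -1], [-3, -5], [+3, -1]; they repeat the 2-cycle [[-3, -5], [+3, -1]].
step 7: apply [-3, -5] → [5, -22]
step 8: apply [+3, -1] → [8, -23]
step 9: apply [-3, -5] → [5, -28]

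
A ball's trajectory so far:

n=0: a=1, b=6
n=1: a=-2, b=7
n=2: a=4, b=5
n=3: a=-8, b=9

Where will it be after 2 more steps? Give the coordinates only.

The jumps are (-3, +1), (+6, -2), (-12, +4) — a geometric progression with ratio -2.
step 4: a=-8, b=9 + (+24, -8) → a=16, b=1
step 5: a=16, b=1 + (-48, +16) → a=-32, b=17

a=-32, b=17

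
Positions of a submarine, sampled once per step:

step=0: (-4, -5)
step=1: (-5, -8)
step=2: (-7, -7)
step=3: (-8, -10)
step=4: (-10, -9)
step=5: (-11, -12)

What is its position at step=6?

(-13, -11)

Differencing gives (-1, -3), (-2, +1), (-1, -3), (-2, +1), (-1, -3). This is the pattern (-1, -3), (-2, +1) repeated.
step 6: apply (-2, +1) → (-13, -11)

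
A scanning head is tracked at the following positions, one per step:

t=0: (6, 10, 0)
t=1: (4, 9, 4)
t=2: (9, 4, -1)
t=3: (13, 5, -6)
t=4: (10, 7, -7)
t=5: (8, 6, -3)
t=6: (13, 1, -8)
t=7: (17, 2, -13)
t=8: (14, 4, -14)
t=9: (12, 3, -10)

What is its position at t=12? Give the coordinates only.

(18, 1, -21)

The moves between consecutive positions are (-2, -1, +4), (+5, -5, -5), (+4, +1, -5), (-3, +2, -1), (-2, -1, +4), (+5, -5, -5), (+4, +1, -5), (-3, +2, -1), (-2, -1, +4); they repeat the 4-cycle [(-2, -1, +4), (+5, -5, -5), (+4, +1, -5), (-3, +2, -1)].
step 10: apply (+5, -5, -5) → (17, -2, -15)
step 11: apply (+4, +1, -5) → (21, -1, -20)
step 12: apply (-3, +2, -1) → (18, 1, -21)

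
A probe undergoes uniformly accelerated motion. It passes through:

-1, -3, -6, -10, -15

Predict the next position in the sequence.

-21

Successive displacements: -2, -3, -4, -5 — each changes by -1.
step 5: -15 − 6 → -21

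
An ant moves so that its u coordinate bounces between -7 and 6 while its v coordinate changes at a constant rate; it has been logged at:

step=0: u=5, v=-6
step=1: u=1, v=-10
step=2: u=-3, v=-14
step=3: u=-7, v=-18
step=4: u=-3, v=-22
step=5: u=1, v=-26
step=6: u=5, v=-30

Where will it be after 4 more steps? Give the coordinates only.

u=-5, v=-46

The u coordinate travels 4 per step and bounces off the walls at -7 and 6.
  step 7: 5 → 3
  step 8: 3 → -1
  step 9: -1 → -5
  step 10: -5 → -5
The v coordinate changes by -4 each step: at step 10 it is -46.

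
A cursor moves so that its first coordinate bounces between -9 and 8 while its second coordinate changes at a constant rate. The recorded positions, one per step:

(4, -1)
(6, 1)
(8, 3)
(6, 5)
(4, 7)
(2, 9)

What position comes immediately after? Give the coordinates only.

The first coordinate travels 2 per step and bounces off the walls at -9 and 8.
  step 6: 2 → 0
The second coordinate changes by +2 each step: at step 6 it is 11.

(0, 11)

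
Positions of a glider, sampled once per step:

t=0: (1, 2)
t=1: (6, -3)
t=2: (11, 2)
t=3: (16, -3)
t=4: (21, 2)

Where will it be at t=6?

First: linear, +5 per step → 31 at step 6.
Second: cycles through 2, -3 every 2 steps. Step 6 lands at position 0 of the cycle → 2.

(31, 2)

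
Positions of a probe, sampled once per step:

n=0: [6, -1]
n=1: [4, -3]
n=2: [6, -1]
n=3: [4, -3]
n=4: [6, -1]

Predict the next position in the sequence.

The jumps are [-2, -2], [+2, +2], [-2, -2], [+2, +2] — a geometric progression with ratio -1.
step 5: [6, -1] + [-2, -2] → [4, -3]

[4, -3]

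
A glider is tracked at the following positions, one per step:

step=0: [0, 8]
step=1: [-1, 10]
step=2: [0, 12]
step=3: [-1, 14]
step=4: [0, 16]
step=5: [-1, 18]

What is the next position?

[0, 20]

First: cycles through 0, -1 every 2 steps. Step 6 lands at position 0 of the cycle → 0.
Second: linear, +2 per step → 20 at step 6.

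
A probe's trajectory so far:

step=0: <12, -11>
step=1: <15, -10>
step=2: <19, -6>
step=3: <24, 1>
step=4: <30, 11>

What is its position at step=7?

<54, 59>

First differences are <+3, +1>, <+4, +4>, <+5, +7>, <+6, +10>; their common second difference is <+1, +3> (constant acceleration).
step 5: <30, 11> + <+7, +13> → <37, 24>
step 6: <37, 24> + <+8, +16> → <45, 40>
step 7: <45, 40> + <+9, +19> → <54, 59>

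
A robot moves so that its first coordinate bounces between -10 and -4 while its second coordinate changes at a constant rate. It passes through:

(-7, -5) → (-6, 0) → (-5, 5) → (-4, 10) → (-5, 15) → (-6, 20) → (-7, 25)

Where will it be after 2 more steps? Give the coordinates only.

(-9, 35)

The first coordinate travels 1 per step and bounces off the walls at -10 and -4.
  step 7: -7 → -8
  step 8: -8 → -9
The second coordinate changes by +5 each step: at step 8 it is 35.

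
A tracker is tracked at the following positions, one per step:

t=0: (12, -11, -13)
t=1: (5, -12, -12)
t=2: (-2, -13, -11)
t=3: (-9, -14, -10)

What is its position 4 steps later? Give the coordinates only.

(-37, -18, -6)

Each step adds (-7, -1, +1) to the position.
step 4: (-9, -14, -10) + (-7, -1, +1) → (-16, -15, -9)
step 5: (-16, -15, -9) + (-7, -1, +1) → (-23, -16, -8)
step 6: (-23, -16, -8) + (-7, -1, +1) → (-30, -17, -7)
step 7: (-30, -17, -7) + (-7, -1, +1) → (-37, -18, -6)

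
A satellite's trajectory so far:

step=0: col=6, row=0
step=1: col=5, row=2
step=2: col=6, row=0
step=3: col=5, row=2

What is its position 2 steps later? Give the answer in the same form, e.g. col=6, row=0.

col=5, row=2

The jumps are (-1,+2), (+1,-2), (-1,+2) — a geometric progression with ratio -1.
step 4: col=5, row=2 + (+1,-2) → col=6, row=0
step 5: col=6, row=0 + (-1,+2) → col=5, row=2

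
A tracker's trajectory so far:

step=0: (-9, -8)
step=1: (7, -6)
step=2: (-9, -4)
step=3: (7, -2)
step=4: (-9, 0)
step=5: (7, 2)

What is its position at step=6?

The first coordinate repeats the cycle [-9, 7] with period 2; step 6 mod 2 = 0, giving -9.
The second coordinate changes by +2 each step, so at step 6 it is -8 + 6·(2) = 4.

(-9, 4)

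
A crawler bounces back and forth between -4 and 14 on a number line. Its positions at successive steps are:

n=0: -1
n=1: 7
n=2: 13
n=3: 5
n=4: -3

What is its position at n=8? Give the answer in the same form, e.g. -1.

The value travels 8 per step and bounces off the walls at -4 and 14.
  step 5: -3 → 3
  step 6: 3 → 11
  step 7: 11 → 9
  step 8: 9 → 1

1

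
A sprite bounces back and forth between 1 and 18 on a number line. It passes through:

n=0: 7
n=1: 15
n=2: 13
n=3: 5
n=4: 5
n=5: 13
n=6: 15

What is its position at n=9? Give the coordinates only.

11

The value reflects between 1 and 18, moving 8 per step.
  step 7: 15 → 7
  step 8: 7 → 3
  step 9: 3 → 11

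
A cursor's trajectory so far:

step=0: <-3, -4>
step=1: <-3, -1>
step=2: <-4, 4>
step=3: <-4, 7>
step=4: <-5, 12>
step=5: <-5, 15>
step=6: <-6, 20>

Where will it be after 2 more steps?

<-7, 28>

The moves between consecutive positions are <+0, +3>, <-1, +5>, <+0, +3>, <-1, +5>, <+0, +3>, <-1, +5>; they repeat the 2-cycle [<+0, +3>, <-1, +5>].
step 7: apply <+0, +3> → <-6, 23>
step 8: apply <-1, +5> → <-7, 28>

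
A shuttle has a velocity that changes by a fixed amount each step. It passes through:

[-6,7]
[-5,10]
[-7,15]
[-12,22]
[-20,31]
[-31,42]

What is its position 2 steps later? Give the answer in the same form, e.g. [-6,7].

[-62,70]

First differences are [+1,+3], [-2,+5], [-5,+7], [-8,+9], [-11,+11]; their common second difference is [-3,+2] (constant acceleration).
step 6: [-31,42] + [-14,+13] → [-45,55]
step 7: [-45,55] + [-17,+15] → [-62,70]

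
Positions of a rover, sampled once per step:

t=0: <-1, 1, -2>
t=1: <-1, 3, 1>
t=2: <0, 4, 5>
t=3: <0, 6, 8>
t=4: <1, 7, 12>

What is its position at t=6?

<2, 10, 19>

Step-to-step displacements: <+0, +2, +3>, <+1, +1, +4>, <+0, +2, +3>, <+1, +1, +4> — a repeating cycle of length 2.
step 5: apply <+0, +2, +3> → <1, 9, 15>
step 6: apply <+1, +1, +4> → <2, 10, 19>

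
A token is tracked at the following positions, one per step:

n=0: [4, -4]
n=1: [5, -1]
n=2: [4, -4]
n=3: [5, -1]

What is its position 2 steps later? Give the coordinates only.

Consecutive displacements [+1, +3], [-1, -3], [+1, +3] scale by a factor of -1 each step.
step 4: [5, -1] + [-1, -3] → [4, -4]
step 5: [4, -4] + [+1, +3] → [5, -1]

[5, -1]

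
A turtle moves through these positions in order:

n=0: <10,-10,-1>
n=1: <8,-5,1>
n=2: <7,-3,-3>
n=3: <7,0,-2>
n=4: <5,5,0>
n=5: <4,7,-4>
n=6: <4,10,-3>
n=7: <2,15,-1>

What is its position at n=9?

Differencing gives <-2,+5,+2>, <-1,+2,-4>, <+0,+3,+1>, <-2,+5,+2>, <-1,+2,-4>, <+0,+3,+1>, <-2,+5,+2>. This is the pattern <-2,+5,+2>, <-1,+2,-4>, <+0,+3,+1> repeated.
step 8: apply <-1,+2,-4> → <1,17,-5>
step 9: apply <+0,+3,+1> → <1,20,-4>

<1,20,-4>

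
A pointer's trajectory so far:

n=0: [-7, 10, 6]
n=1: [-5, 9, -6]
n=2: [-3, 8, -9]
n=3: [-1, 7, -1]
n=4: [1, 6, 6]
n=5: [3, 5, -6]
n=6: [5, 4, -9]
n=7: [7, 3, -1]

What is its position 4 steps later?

The first coordinate changes by +2 each step, so at step 11 it is -7 + 11·(2) = 15.
The second coordinate changes by -1 each step, so at step 11 it is 10 + 11·(-1) = -1.
The third coordinate repeats the cycle [6, -6, -9, -1] with period 4; step 11 mod 4 = 3, giving -1.

[15, -1, -1]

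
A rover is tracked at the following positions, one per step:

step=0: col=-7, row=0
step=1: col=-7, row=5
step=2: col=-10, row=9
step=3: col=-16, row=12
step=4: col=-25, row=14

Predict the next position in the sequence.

Successive displacements: (+0,+5), (-3,+4), (-6,+3), (-9,+2) — each changes by (-3,-1).
step 5: col=-25, row=14 + (-12,+1) → col=-37, row=15

col=-37, row=15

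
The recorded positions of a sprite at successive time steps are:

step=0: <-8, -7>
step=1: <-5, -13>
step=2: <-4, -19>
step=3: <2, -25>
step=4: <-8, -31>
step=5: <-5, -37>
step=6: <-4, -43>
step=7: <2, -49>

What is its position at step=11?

<2, -73>

First: cycles through -8, -5, -4, 2 every 4 steps. Step 11 lands at position 3 of the cycle → 2.
Second: linear, -6 per step → -73 at step 11.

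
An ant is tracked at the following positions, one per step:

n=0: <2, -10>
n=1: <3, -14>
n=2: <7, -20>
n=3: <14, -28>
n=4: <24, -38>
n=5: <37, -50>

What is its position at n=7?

Successive displacements: <+1, -4>, <+4, -6>, <+7, -8>, <+10, -10>, <+13, -12> — each changes by <+3, -2>.
step 6: <37, -50> + <+16, -14> → <53, -64>
step 7: <53, -64> + <+19, -16> → <72, -80>

<72, -80>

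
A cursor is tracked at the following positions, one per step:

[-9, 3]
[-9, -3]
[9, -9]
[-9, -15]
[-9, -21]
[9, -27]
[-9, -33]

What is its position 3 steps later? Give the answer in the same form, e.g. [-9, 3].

First: cycles through -9, -9, 9 every 3 steps. Step 9 lands at position 0 of the cycle → -9.
Second: linear, -6 per step → -51 at step 9.

[-9, -51]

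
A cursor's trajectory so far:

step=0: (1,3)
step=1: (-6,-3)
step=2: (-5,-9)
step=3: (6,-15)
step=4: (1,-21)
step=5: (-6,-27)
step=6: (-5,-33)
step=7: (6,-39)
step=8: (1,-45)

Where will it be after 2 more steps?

(-5,-57)

First: cycles through 1, -6, -5, 6 every 4 steps. Step 10 lands at position 2 of the cycle → -5.
Second: linear, -6 per step → -57 at step 10.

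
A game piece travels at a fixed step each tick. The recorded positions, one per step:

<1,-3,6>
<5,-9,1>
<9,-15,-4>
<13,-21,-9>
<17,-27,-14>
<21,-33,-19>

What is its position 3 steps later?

<33,-51,-34>

The position changes by <+4,-6,-5> every step.
step 6: <21,-33,-19> + <+4,-6,-5> → <25,-39,-24>
step 7: <25,-39,-24> + <+4,-6,-5> → <29,-45,-29>
step 8: <29,-45,-29> + <+4,-6,-5> → <33,-51,-34>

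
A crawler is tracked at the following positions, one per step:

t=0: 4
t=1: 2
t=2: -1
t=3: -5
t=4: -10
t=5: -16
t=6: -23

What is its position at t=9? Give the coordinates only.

-50

First differences are -2, -3, -4, -5, -6, -7; their common second difference is -1 (constant acceleration).
step 7: -23 − 8 → -31
step 8: -31 − 9 → -40
step 9: -40 − 10 → -50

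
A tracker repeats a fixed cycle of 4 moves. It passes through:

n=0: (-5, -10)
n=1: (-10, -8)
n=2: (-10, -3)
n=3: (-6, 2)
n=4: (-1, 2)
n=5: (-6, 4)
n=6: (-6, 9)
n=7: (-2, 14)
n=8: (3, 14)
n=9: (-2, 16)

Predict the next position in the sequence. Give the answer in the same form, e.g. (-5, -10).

(-2, 21)

Step-to-step displacements: (-5, +2), (+0, +5), (+4, +5), (+5, +0), (-5, +2), (+0, +5), (+4, +5), (+5, +0), (-5, +2) — a repeating cycle of length 4.
step 10: apply (+0, +5) → (-2, 21)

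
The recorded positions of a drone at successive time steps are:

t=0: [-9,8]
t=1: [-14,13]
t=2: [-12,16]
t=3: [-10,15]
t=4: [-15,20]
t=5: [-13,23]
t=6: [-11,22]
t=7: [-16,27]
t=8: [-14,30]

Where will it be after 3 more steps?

[-15,37]

The moves between consecutive positions are [-5,+5], [+2,+3], [+2,-1], [-5,+5], [+2,+3], [+2,-1], [-5,+5], [+2,+3]; they repeat the 3-cycle [[-5,+5], [+2,+3], [+2,-1]].
step 9: apply [+2,-1] → [-12,29]
step 10: apply [-5,+5] → [-17,34]
step 11: apply [+2,+3] → [-15,37]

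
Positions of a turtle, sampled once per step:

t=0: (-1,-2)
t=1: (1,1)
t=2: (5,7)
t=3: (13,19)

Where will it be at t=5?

(61,91)

Step-to-step displacements: (+2,+3), (+4,+6), (+8,+12); each is 2× the previous.
step 4: (13,19) + (+16,+24) → (29,43)
step 5: (29,43) + (+32,+48) → (61,91)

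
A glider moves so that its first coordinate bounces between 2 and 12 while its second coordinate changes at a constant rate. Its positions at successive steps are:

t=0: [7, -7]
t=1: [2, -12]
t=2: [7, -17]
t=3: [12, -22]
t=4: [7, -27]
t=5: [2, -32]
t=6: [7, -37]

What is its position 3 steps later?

The first coordinate travels 5 per step and bounces off the walls at 2 and 12.
  step 7: 7 → 12
  step 8: 12 → 7
  step 9: 7 → 2
The second coordinate changes by -5 each step: at step 9 it is -52.

[2, -52]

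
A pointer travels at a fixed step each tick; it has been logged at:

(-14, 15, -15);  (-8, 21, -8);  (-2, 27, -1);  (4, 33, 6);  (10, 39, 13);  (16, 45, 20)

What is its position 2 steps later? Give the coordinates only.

The position changes by (+6, +6, +7) every step.
step 6: (16, 45, 20) + (+6, +6, +7) → (22, 51, 27)
step 7: (22, 51, 27) + (+6, +6, +7) → (28, 57, 34)

(28, 57, 34)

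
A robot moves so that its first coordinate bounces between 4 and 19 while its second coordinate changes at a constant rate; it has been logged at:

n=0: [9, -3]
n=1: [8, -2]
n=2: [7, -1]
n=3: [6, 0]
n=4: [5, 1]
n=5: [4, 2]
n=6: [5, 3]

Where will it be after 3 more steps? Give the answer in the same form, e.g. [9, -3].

The first coordinate travels 1 per step and bounces off the walls at 4 and 19.
  step 7: 5 → 6
  step 8: 6 → 7
  step 9: 7 → 8
The second coordinate changes by +1 each step: at step 9 it is 6.

[8, 6]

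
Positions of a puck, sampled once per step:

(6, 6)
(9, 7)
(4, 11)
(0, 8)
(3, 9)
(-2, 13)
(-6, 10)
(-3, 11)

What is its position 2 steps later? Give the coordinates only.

(-12, 12)

Differencing gives (+3, +1), (-5, +4), (-4, -3), (+3, +1), (-5, +4), (-4, -3), (+3, +1). This is the pattern (+3, +1), (-5, +4), (-4, -3) repeated.
step 8: apply (-5, +4) → (-8, 15)
step 9: apply (-4, -3) → (-12, 12)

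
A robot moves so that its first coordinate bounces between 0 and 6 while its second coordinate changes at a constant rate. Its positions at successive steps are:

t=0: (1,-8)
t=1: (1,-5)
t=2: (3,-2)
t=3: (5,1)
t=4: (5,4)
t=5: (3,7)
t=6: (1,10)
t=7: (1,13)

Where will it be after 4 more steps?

(3,25)

The first coordinate travels 2 per step and bounces off the walls at 0 and 6.
  step 8: 1 → 3
  step 9: 3 → 5
  step 10: 5 → 5
  step 11: 5 → 3
The second coordinate changes by +3 each step: at step 11 it is 25.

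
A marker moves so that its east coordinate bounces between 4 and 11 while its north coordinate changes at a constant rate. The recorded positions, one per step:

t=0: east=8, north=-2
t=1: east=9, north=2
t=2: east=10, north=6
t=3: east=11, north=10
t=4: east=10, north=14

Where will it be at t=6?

east=8, north=22

The east coordinate travels 1 per step and bounces off the walls at 4 and 11.
  step 5: 10 → 9
  step 6: 9 → 8
The north coordinate changes by +4 each step: at step 6 it is 22.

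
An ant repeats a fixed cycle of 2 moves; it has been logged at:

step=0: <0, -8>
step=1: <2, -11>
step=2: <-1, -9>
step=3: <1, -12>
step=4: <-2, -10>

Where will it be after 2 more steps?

<-3, -11>

The moves between consecutive positions are <+2, -3>, <-3, +2>, <+2, -3>, <-3, +2>; they repeat the 2-cycle [<+2, -3>, <-3, +2>].
step 5: apply <+2, -3> → <0, -13>
step 6: apply <-3, +2> → <-3, -11>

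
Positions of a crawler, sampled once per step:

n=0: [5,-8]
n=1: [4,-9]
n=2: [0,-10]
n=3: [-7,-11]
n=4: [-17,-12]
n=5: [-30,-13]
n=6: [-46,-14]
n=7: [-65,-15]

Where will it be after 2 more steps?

[-112,-17]

Successive displacements: [-1,-1], [-4,-1], [-7,-1], [-10,-1], [-13,-1], [-16,-1], [-19,-1] — each changes by [-3,+0].
step 8: [-65,-15] + [-22,-1] → [-87,-16]
step 9: [-87,-16] + [-25,-1] → [-112,-17]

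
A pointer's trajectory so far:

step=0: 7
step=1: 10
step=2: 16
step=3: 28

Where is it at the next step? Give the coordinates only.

Step-to-step displacements: +3, +6, +12; each is 2× the previous.
step 4: 28 + 24 → 52

52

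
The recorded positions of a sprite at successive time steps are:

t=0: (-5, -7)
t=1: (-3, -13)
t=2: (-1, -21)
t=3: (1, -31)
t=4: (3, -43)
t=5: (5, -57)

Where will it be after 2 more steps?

First differences are (+2, -6), (+2, -8), (+2, -10), (+2, -12), (+2, -14); their common second difference is (+0, -2) (constant acceleration).
step 6: (5, -57) + (+2, -16) → (7, -73)
step 7: (7, -73) + (+2, -18) → (9, -91)

(9, -91)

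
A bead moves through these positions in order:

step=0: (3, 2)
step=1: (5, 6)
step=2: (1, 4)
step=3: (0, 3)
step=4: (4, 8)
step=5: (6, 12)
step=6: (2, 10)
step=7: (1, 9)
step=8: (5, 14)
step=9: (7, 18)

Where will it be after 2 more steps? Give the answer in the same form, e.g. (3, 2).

(2, 15)

Differencing gives (+2, +4), (-4, -2), (-1, -1), (+4, +5), (+2, +4), (-4, -2), (-1, -1), (+4, +5), (+2, +4). This is the pattern (+2, +4), (-4, -2), (-1, -1), (+4, +5) repeated.
step 10: apply (-4, -2) → (3, 16)
step 11: apply (-1, -1) → (2, 15)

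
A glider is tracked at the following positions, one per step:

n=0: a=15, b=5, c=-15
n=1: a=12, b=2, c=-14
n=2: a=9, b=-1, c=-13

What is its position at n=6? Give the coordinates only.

Each step adds (-3,-3,+1) to the position.
step 3: a=9, b=-1, c=-13 + (-3,-3,+1) → a=6, b=-4, c=-12
step 4: a=6, b=-4, c=-12 + (-3,-3,+1) → a=3, b=-7, c=-11
step 5: a=3, b=-7, c=-11 + (-3,-3,+1) → a=0, b=-10, c=-10
step 6: a=0, b=-10, c=-10 + (-3,-3,+1) → a=-3, b=-13, c=-9

a=-3, b=-13, c=-9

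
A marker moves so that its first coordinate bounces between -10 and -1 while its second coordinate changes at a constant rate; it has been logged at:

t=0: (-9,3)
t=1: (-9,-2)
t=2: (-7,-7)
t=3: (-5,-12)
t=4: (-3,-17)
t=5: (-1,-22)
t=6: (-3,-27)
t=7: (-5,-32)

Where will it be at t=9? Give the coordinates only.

(-9,-42)

The first coordinate travels 2 per step and bounces off the walls at -10 and -1.
  step 8: -5 → -7
  step 9: -7 → -9
The second coordinate changes by -5 each step: at step 9 it is -42.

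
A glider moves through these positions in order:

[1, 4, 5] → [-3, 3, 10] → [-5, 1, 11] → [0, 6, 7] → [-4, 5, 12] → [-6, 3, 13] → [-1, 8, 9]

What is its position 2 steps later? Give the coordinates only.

Differencing gives [-4, -1, +5], [-2, -2, +1], [+5, +5, -4], [-4, -1, +5], [-2, -2, +1], [+5, +5, -4]. This is the pattern [-4, -1, +5], [-2, -2, +1], [+5, +5, -4] repeated.
step 7: apply [-4, -1, +5] → [-5, 7, 14]
step 8: apply [-2, -2, +1] → [-7, 5, 15]

[-7, 5, 15]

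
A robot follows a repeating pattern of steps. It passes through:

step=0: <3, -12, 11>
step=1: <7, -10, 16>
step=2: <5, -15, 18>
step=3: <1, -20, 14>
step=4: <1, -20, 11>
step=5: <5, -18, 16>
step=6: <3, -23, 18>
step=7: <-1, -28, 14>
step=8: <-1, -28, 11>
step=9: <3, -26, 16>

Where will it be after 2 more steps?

<-3, -36, 14>

Differencing gives <+4, +2, +5>, <-2, -5, +2>, <-4, -5, -4>, <+0, +0, -3>, <+4, +2, +5>, <-2, -5, +2>, <-4, -5, -4>, <+0, +0, -3>, <+4, +2, +5>. This is the pattern <+4, +2, +5>, <-2, -5, +2>, <-4, -5, -4>, <+0, +0, -3> repeated.
step 10: apply <-2, -5, +2> → <1, -31, 18>
step 11: apply <-4, -5, -4> → <-3, -36, 14>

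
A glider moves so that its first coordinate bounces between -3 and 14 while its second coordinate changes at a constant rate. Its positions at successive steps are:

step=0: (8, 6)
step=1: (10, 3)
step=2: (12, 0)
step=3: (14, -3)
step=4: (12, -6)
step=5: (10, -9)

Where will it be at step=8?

The first coordinate travels 2 per step and bounces off the walls at -3 and 14.
  step 6: 10 → 8
  step 7: 8 → 6
  step 8: 6 → 4
The second coordinate changes by -3 each step: at step 8 it is -18.

(4, -18)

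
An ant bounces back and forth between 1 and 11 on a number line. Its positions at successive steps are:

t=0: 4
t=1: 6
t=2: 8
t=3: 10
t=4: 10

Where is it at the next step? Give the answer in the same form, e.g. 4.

The value travels 2 per step and bounces off the walls at 1 and 11.
  step 5: 10 → 8

8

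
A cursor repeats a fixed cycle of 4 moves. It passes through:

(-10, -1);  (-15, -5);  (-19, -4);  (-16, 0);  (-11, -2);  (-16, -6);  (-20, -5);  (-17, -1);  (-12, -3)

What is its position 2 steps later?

Step-to-step displacements: (-5, -4), (-4, +1), (+3, +4), (+5, -2), (-5, -4), (-4, +1), (+3, +4), (+5, -2) — a repeating cycle of length 4.
step 9: apply (-5, -4) → (-17, -7)
step 10: apply (-4, +1) → (-21, -6)

(-21, -6)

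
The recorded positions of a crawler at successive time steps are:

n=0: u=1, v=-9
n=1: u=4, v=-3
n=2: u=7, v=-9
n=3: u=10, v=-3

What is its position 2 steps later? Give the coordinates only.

The u coordinate changes by +3 each step, so at step 5 it is 1 + 5·(3) = 16.
The v coordinate repeats the cycle [-9, -3] with period 2; step 5 mod 2 = 1, giving -3.

u=16, v=-3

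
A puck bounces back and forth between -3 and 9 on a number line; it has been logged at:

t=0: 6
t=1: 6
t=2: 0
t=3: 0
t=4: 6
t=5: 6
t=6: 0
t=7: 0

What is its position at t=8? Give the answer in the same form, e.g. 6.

The value travels 6 per step and bounces off the walls at -3 and 9.
  step 8: 0 → 6

6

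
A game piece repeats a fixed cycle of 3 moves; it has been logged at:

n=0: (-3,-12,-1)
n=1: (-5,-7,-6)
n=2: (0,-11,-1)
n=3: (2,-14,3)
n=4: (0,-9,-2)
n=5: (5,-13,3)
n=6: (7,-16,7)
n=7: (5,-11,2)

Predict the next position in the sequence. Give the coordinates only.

The moves between consecutive positions are (-2,+5,-5), (+5,-4,+5), (+2,-3,+4), (-2,+5,-5), (+5,-4,+5), (+2,-3,+4), (-2,+5,-5); they repeat the 3-cycle [(-2,+5,-5), (+5,-4,+5), (+2,-3,+4)].
step 8: apply (+5,-4,+5) → (10,-15,7)

(10,-15,7)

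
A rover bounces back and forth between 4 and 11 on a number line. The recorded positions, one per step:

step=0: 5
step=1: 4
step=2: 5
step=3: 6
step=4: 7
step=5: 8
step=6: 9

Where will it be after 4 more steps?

The value travels 1 per step and bounces off the walls at 4 and 11.
  step 7: 9 → 10
  step 8: 10 → 11
  step 9: 11 → 10
  step 10: 10 → 9

9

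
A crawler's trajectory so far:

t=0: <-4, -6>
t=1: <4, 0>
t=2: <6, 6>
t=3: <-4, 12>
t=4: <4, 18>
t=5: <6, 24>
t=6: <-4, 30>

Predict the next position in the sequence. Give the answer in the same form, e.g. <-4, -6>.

<4, 36>

The first coordinate repeats the cycle [-4, 4, 6] with period 3; step 7 mod 3 = 1, giving 4.
The second coordinate changes by +6 each step, so at step 7 it is -6 + 7·(6) = 36.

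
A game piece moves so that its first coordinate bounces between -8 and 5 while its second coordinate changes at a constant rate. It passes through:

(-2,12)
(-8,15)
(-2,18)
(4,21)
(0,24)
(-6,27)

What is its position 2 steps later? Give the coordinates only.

The first coordinate reflects between -8 and 5, moving 6 per step.
  step 6: -6 → -4
  step 7: -4 → 2
The second coordinate changes by +3 each step: at step 7 it is 33.

(2,33)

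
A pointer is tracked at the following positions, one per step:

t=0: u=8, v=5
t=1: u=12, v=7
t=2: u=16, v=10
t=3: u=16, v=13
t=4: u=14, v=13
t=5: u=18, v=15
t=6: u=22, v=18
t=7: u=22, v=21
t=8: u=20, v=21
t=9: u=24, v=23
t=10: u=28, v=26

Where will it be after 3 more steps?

Step-to-step displacements: (+4,+2), (+4,+3), (+0,+3), (-2,+0), (+4,+2), (+4,+3), (+0,+3), (-2,+0), (+4,+2), (+4,+3) — a repeating cycle of length 4.
step 11: apply (+0,+3) → u=28, v=29
step 12: apply (-2,+0) → u=26, v=29
step 13: apply (+4,+2) → u=30, v=31

u=30, v=31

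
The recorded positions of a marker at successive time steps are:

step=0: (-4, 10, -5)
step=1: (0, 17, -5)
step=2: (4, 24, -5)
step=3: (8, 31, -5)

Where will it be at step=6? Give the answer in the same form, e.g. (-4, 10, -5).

(20, 52, -5)

Constant displacement of (+4, +7, +0) per step.
step 4: (8, 31, -5) + (+4, +7, +0) → (12, 38, -5)
step 5: (12, 38, -5) + (+4, +7, +0) → (16, 45, -5)
step 6: (16, 45, -5) + (+4, +7, +0) → (20, 52, -5)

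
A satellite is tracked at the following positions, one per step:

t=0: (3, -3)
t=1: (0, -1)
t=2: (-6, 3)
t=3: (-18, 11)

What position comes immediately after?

(-42, 27)

Consecutive displacements (-3, +2), (-6, +4), (-12, +8) scale by a factor of 2 each step.
step 4: (-18, 11) + (-24, +16) → (-42, 27)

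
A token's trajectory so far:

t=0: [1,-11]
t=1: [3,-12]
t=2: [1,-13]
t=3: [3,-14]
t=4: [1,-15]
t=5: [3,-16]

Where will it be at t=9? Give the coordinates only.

[3,-20]

First: cycles through 1, 3 every 2 steps. Step 9 lands at position 1 of the cycle → 3.
Second: linear, -1 per step → -20 at step 9.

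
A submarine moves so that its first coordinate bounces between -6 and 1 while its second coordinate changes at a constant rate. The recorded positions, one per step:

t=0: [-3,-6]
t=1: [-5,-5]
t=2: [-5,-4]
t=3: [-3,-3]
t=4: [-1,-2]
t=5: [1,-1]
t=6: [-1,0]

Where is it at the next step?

[-3,1]

The first coordinate reflects between -6 and 1, moving 2 per step.
  step 7: -1 → -3
The second coordinate changes by +1 each step: at step 7 it is 1.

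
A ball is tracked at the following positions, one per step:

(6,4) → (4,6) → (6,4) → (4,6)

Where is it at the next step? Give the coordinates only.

(6,4)

Step-to-step displacements: (-2,+2), (+2,-2), (-2,+2); each is -1× the previous.
step 4: (4,6) + (+2,-2) → (6,4)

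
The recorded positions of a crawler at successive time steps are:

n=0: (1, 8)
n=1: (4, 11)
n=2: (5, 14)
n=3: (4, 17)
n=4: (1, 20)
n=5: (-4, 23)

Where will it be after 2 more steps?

(-20, 29)

Taking differences between consecutive positions: (+3, +3), (+1, +3), (-1, +3), (-3, +3), (-5, +3). These grow by (-2, +0) each step.
step 6: (-4, 23) + (-7, +3) → (-11, 26)
step 7: (-11, 26) + (-9, +3) → (-20, 29)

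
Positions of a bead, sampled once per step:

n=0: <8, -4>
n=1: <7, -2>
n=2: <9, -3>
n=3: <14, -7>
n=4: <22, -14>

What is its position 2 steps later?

Successive displacements: <-1, +2>, <+2, -1>, <+5, -4>, <+8, -7> — each changes by <+3, -3>.
step 5: <22, -14> + <+11, -10> → <33, -24>
step 6: <33, -24> + <+14, -13> → <47, -37>

<47, -37>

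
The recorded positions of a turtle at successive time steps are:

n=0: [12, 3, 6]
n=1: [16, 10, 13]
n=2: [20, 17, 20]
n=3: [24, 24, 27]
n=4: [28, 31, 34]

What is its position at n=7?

Constant displacement of [+4, +7, +7] per step.
step 5: [28, 31, 34] + [+4, +7, +7] → [32, 38, 41]
step 6: [32, 38, 41] + [+4, +7, +7] → [36, 45, 48]
step 7: [36, 45, 48] + [+4, +7, +7] → [40, 52, 55]

[40, 52, 55]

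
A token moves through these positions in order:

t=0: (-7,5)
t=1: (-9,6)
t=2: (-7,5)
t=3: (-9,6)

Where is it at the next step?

The jumps are (-2,+1), (+2,-1), (-2,+1) — a geometric progression with ratio -1.
step 4: (-9,6) + (+2,-1) → (-7,5)

(-7,5)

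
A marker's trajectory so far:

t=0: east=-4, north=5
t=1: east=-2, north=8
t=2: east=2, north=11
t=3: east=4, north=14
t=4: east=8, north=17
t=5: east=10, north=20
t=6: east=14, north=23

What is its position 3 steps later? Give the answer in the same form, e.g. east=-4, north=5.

east=22, north=32

Differencing gives (+2,+3), (+4,+3), (+2,+3), (+4,+3), (+2,+3), (+4,+3). This is the pattern (+2,+3), (+4,+3) repeated.
step 7: apply (+2,+3) → east=16, north=26
step 8: apply (+4,+3) → east=20, north=29
step 9: apply (+2,+3) → east=22, north=32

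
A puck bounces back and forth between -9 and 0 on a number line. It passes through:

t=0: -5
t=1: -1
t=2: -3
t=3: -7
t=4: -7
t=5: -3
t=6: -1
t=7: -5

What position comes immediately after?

-9

The value travels 4 per step and bounces off the walls at -9 and 0.
  step 8: -5 → -9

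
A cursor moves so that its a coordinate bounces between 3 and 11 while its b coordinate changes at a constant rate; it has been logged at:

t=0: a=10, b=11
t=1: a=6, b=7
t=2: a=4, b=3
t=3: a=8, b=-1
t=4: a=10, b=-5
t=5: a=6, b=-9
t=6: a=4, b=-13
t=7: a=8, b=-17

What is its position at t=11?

a=8, b=-33

The a coordinate travels 4 per step and bounces off the walls at 3 and 11.
  step 8: 8 → 10
  step 9: 10 → 6
  step 10: 6 → 4
  step 11: 4 → 8
The b coordinate changes by -4 each step: at step 11 it is -33.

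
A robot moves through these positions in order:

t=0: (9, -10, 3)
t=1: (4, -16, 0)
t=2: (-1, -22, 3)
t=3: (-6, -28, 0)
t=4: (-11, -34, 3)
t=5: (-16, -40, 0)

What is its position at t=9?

(-36, -64, 0)

First: linear, -5 per step → -36 at step 9.
Second: linear, -6 per step → -64 at step 9.
Third: cycles through 3, 0 every 2 steps. Step 9 lands at position 1 of the cycle → 0.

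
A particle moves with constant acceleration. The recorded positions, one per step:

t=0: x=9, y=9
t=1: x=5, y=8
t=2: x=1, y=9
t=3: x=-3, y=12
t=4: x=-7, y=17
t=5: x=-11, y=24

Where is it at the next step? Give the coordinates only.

x=-15, y=33

Taking differences between consecutive positions: (-4,-1), (-4,+1), (-4,+3), (-4,+5), (-4,+7). These grow by (+0,+2) each step.
step 6: x=-11, y=24 + (-4,+9) → x=-15, y=33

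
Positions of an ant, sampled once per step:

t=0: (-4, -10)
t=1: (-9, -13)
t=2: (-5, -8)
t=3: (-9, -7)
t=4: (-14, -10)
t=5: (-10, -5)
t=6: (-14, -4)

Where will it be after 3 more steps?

The moves between consecutive positions are (-5, -3), (+4, +5), (-4, +1), (-5, -3), (+4, +5), (-4, +1); they repeat the 3-cycle [(-5, -3), (+4, +5), (-4, +1)].
step 7: apply (-5, -3) → (-19, -7)
step 8: apply (+4, +5) → (-15, -2)
step 9: apply (-4, +1) → (-19, -1)

(-19, -1)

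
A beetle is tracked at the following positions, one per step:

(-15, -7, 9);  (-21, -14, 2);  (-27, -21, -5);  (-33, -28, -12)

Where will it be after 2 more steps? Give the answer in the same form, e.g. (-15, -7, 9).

Each step adds (-6, -7, -7) to the position.
step 4: (-33, -28, -12) + (-6, -7, -7) → (-39, -35, -19)
step 5: (-39, -35, -19) + (-6, -7, -7) → (-45, -42, -26)

(-45, -42, -26)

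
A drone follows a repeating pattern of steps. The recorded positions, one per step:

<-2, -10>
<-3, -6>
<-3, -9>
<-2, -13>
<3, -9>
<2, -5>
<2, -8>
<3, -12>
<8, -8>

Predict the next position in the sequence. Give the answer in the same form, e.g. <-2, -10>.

<7, -4>

Step-to-step displacements: <-1, +4>, <+0, -3>, <+1, -4>, <+5, +4>, <-1, +4>, <+0, -3>, <+1, -4>, <+5, +4> — a repeating cycle of length 4.
step 9: apply <-1, +4> → <7, -4>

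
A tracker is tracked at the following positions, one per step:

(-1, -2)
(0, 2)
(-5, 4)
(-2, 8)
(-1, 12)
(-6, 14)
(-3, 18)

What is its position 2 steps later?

Differencing gives (+1, +4), (-5, +2), (+3, +4), (+1, +4), (-5, +2), (+3, +4). This is the pattern (+1, +4), (-5, +2), (+3, +4) repeated.
step 7: apply (+1, +4) → (-2, 22)
step 8: apply (-5, +2) → (-7, 24)

(-7, 24)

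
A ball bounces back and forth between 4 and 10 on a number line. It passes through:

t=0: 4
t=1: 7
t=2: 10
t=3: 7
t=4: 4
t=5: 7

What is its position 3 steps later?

4

The value reflects between 4 and 10, moving 3 per step.
  step 6: 7 → 10
  step 7: 10 → 7
  step 8: 7 → 4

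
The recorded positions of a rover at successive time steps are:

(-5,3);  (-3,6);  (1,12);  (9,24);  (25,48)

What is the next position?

(57,96)

The jumps are (+2,+3), (+4,+6), (+8,+12), (+16,+24) — a geometric progression with ratio 2.
step 5: (25,48) + (+32,+48) → (57,96)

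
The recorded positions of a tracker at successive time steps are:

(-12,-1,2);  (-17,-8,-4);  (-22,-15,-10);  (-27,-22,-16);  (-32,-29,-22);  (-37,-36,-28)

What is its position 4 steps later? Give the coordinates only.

Each step adds (-5,-7,-6) to the position.
step 6: (-37,-36,-28) + (-5,-7,-6) → (-42,-43,-34)
step 7: (-42,-43,-34) + (-5,-7,-6) → (-47,-50,-40)
step 8: (-47,-50,-40) + (-5,-7,-6) → (-52,-57,-46)
step 9: (-52,-57,-46) + (-5,-7,-6) → (-57,-64,-52)

(-57,-64,-52)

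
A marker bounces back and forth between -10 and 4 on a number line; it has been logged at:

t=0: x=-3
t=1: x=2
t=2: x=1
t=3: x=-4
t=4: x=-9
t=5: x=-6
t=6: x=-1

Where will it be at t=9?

x=-6

The value reflects between -10 and 4, moving 5 per step.
  step 7: -1 → 4
  step 8: 4 → -1
  step 9: -1 → -6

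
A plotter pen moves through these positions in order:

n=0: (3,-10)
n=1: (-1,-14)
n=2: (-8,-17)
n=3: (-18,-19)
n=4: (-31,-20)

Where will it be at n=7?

(-88,-17)

Taking differences between consecutive positions: (-4,-4), (-7,-3), (-10,-2), (-13,-1). These grow by (-3,+1) each step.
step 5: (-31,-20) + (-16,+0) → (-47,-20)
step 6: (-47,-20) + (-19,+1) → (-66,-19)
step 7: (-66,-19) + (-22,+2) → (-88,-17)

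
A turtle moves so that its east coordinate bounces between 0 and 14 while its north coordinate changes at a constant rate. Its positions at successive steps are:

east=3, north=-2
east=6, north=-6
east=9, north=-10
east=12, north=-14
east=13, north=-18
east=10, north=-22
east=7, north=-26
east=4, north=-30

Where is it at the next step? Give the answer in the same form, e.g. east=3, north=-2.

east=1, north=-34

The east coordinate reflects between 0 and 14, moving 3 per step.
  step 8: 4 → 1
The north coordinate changes by -4 each step: at step 8 it is -34.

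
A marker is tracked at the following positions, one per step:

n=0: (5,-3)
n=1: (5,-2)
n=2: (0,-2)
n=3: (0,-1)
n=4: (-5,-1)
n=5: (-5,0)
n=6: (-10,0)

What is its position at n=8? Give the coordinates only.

Step-to-step displacements: (+0,+1), (-5,+0), (+0,+1), (-5,+0), (+0,+1), (-5,+0) — a repeating cycle of length 2.
step 7: apply (+0,+1) → (-10,1)
step 8: apply (-5,+0) → (-15,1)

(-15,1)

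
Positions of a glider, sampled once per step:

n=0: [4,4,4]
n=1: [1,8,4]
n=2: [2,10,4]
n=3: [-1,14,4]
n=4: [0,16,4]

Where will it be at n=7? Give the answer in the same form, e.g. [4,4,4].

The moves between consecutive positions are [-3,+4,+0], [+1,+2,+0], [-3,+4,+0], [+1,+2,+0]; they repeat the 2-cycle [[-3,+4,+0], [+1,+2,+0]].
step 5: apply [-3,+4,+0] → [-3,20,4]
step 6: apply [+1,+2,+0] → [-2,22,4]
step 7: apply [-3,+4,+0] → [-5,26,4]

[-5,26,4]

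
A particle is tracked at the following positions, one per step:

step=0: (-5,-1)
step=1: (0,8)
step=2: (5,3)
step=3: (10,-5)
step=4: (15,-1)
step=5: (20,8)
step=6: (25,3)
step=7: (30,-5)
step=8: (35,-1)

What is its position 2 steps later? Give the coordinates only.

First: linear, +5 per step → 45 at step 10.
Second: cycles through -1, 8, 3, -5 every 4 steps. Step 10 lands at position 2 of the cycle → 3.

(45,3)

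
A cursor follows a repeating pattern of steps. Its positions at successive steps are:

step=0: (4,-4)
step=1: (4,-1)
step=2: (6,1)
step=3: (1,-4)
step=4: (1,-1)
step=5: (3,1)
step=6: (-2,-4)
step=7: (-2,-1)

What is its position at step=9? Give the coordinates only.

Differencing gives (+0,+3), (+2,+2), (-5,-5), (+0,+3), (+2,+2), (-5,-5), (+0,+3). This is the pattern (+0,+3), (+2,+2), (-5,-5) repeated.
step 8: apply (+2,+2) → (0,1)
step 9: apply (-5,-5) → (-5,-4)

(-5,-4)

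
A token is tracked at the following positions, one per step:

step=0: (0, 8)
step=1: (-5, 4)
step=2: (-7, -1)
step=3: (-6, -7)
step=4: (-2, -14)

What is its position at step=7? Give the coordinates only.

Taking differences between consecutive positions: (-5, -4), (-2, -5), (+1, -6), (+4, -7). These grow by (+3, -1) each step.
step 5: (-2, -14) + (+7, -8) → (5, -22)
step 6: (5, -22) + (+10, -9) → (15, -31)
step 7: (15, -31) + (+13, -10) → (28, -41)

(28, -41)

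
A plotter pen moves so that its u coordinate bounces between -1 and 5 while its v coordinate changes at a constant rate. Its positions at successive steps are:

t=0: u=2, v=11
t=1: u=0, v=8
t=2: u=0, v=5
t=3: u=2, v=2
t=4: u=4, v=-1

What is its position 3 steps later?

u=0, v=-10

The u coordinate travels 2 per step and bounces off the walls at -1 and 5.
  step 5: 4 → 4
  step 6: 4 → 2
  step 7: 2 → 0
The v coordinate changes by -3 each step: at step 7 it is -10.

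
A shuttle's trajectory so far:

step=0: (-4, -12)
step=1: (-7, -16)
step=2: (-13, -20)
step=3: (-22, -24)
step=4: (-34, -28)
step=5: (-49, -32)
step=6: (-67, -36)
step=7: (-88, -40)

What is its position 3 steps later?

First differences are (-3, -4), (-6, -4), (-9, -4), (-12, -4), (-15, -4), (-18, -4), (-21, -4); their common second difference is (-3, +0) (constant acceleration).
step 8: (-88, -40) + (-24, -4) → (-112, -44)
step 9: (-112, -44) + (-27, -4) → (-139, -48)
step 10: (-139, -48) + (-30, -4) → (-169, -52)

(-169, -52)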